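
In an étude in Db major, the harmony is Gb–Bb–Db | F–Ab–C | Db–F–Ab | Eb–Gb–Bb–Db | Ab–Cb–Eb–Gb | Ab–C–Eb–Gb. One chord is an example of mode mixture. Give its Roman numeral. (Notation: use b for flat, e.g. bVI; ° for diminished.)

v7

The diatonic triads in Db major are Db, Ebm, Fm, Gb, Ab, Bbm, Cdim. Gb–Bb–Db = Gb, F–Ab–C = Fm, Db–F–Ab = Db, Eb–Gb–Bb–Db = Ebm7 and Ab–C–Eb–Gb = Ab7 are all diatonic. Ab–Cb–Eb–Gb doesn't fit — on degree 5 Db major would have Ab (V). Abm7 is the degree-5 chord of Db minor, so it is the borrowed v7.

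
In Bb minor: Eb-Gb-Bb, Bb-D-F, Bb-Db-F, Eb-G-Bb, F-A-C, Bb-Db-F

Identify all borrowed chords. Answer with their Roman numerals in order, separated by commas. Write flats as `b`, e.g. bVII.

I, IV

The diatonic triads in Bb minor (with V from harmonic minor) are Bbm, Cdim, Db, Ebm, F, Gb, Ab. Eb–Gb–Bb = Ebm, Bb–Db–F = Bbm and F–A–C = F all belong to that set. But Bb–D–F is foreign: the diatonic i on degree 1 is Bbm, whereas Bb comes from Bb major. It is labeled I. But Eb–G–Bb is foreign: the diatonic iv on degree 4 is Ebm, whereas Eb comes from Bb major. It is labeled IV.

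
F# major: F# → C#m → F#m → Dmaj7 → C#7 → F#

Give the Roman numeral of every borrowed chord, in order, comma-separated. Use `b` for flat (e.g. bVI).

v, i, bVImaj7

In F# major the diatonic chords are F#, G#m, A#m, B, C#, D#m, E#dim. F# and C#7 both belong to that set. But C#m (C#–E–G#) is foreign: the diatonic V on degree 5 is C#, whereas C#m comes from F# minor. It is labeled v. F#m (F#–A–C#) doesn't fit — on degree 1 F# major would have F# (I). F#m is the degree-1 chord of F# minor, so it is the borrowed i. But Dmaj7 (D–F#–A–C#) is foreign: the diatonic vi on degree 6 is D#m, whereas Dmaj7 comes from F# minor. It is labeled bVImaj7.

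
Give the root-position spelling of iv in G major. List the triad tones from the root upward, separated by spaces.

C Eb G

The root, C, is scale degree 4 — the same note in G major and G minor; only the chord quality changes. Stacking thirds in G minor on C gives C–Eb–G.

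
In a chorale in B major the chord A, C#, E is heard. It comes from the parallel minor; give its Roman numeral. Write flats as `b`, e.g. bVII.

bVII

The root A is the lowered 7th scale degree — diatonically B major has A# there. Diatonically B major has A#dim (vii°) on that degree; A–C#–E is instead the major chord native to B minor, so it takes the label bVII.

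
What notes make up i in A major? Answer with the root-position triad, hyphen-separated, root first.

i is built on scale degree 1, which is A in both A major and its parallel. Building the minor chord from the parallel minor on A: A–C–E.

A-C-E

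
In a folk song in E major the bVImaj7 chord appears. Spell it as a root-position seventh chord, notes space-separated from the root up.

bVImaj7 is built on the lowered scale degree 6. In E major degree 6 is C#; lowered it becomes C. Stacking thirds in E minor on C gives C–E–G–B.

C E G B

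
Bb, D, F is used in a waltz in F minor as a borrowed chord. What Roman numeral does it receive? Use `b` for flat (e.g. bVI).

Bb is scale degree 4 in F minor. The diatonic chord on degree 4 would be Bbm (iv), but Bb–D–F is the major chord from F major. As a borrowed chord it is labeled IV.

IV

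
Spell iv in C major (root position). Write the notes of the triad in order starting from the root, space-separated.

The root, F, is scale degree 4 — the same note in C major and C minor; only the chord quality changes. In C minor the chord on F is F–Ab–C.

F Ab C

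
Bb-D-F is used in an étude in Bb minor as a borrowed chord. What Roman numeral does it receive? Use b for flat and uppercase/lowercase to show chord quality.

I

Bb is scale degree 1 in Bb minor. The diatonic chord on degree 1 would be Bbm (i), but Bb–D–F is the major chord from Bb major. As a borrowed chord it is labeled I.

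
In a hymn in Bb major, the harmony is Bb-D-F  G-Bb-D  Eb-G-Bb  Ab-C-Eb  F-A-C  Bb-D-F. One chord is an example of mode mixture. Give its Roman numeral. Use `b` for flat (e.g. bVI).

In Bb major the diatonic chords are Bb, Cm, Dm, Eb, F, Gm, Adim. Of the given chords, Bb–D–F = Bb, G–Bb–D = Gm, Eb–G–Bb = Eb and F–A–C = F are diatonic. Ab–C–Eb is not: scale degree 7 in Bb major carries Adim (vii°). In Bb minor the chord on that degree is Ab, so here it functions as bVII, borrowed from the parallel minor.

bVII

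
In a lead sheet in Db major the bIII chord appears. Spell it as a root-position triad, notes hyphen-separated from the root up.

Scale degree 3 in Db major is F. bIII uses the lowered form, Fb, taken from Db minor. Building the major chord from the parallel minor on Fb: Fb–Ab–Cb.

Fb-Ab-Cb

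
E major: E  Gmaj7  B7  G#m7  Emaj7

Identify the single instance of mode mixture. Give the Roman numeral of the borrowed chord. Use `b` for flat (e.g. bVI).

bIIImaj7

In E major the diatonic chords are E, F#m, G#m, A, B, C#m, D#dim. E, B7, G#m7 and Emaj7 are all diatonic. But Gmaj7 (G–B–D–F#) is foreign: the diatonic iii on degree 3 is G#m, whereas Gmaj7 comes from E minor. It is labeled bIIImaj7.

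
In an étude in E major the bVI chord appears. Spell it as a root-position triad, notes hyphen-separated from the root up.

bVI is built on the lowered scale degree 6. In E major degree 6 is C#; lowered it becomes C. Stacking thirds in E minor on C gives C–E–G.

C-E-G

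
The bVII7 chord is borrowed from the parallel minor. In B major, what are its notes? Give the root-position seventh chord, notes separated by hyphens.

A-C#-E-G

Scale degree 7 in B major is A#. bVII7 uses the lowered form, A, taken from B minor. Building the dominant-seventh chord from the parallel minor on A: A–C#–E–G.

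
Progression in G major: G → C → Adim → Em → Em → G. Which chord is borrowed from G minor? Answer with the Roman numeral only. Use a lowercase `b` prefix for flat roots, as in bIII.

ii°

In G major the diatonic chords are G, Am, Bm, C, D, Em, F#dim. G, C and Em are all diatonic. Adim (A–C–Eb) is not: scale degree 2 in G major carries Am (ii). In G minor the chord on that degree is Adim, so here it functions as ii°, borrowed from the parallel minor.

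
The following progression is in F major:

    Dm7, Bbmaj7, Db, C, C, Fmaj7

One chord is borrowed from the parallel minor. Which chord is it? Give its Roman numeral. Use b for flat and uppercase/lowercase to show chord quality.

F major has the diatonic set F, Gm, Am, Bb, C, Dm, Edim. Dm7, Bbmaj7, C and Fmaj7 all belong to that set. But Db (Db–F–Ab) is foreign: the diatonic vi on degree 6 is Dm, whereas Db comes from F minor. It is labeled bVI.

bVI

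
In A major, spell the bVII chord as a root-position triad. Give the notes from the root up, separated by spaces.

G B D

The root of bVII is the lowered 7th degree: G# becomes G. Building the major chord from the parallel minor on G: G–B–D.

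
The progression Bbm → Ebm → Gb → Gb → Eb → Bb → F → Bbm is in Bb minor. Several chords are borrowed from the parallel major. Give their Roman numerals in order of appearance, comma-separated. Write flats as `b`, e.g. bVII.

IV, I

The diatonic triads in Bb minor (with V from harmonic minor) are Bbm, Cdim, Db, Ebm, F, Gb, Ab. Bbm, Ebm, Gb and F all belong to that set. Eb (Eb–G–Bb) doesn't fit — on degree 4 Bb minor would have Ebm (iv). Eb is the degree-4 chord of Bb major, so it is the borrowed IV. Bb (Bb–D–F) doesn't fit — on degree 1 Bb minor would have Bbm (i). Bb is the degree-1 chord of Bb major, so it is the borrowed I.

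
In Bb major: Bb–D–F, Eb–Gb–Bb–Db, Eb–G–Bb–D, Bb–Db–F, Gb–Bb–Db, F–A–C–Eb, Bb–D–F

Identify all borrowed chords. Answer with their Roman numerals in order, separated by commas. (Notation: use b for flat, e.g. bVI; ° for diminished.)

iv7, i, bVI

Bb major has the diatonic set Bb, Cm, Dm, Eb, F, Gm, Adim. Bb–D–F = Bb, Eb–G–Bb–D = Ebmaj7 and F–A–C–Eb = F7 all belong to that set. But Eb–Gb–Bb–Db is foreign: the diatonic IV on degree 4 is Eb, whereas Ebm7 comes from Bb minor. It is labeled iv7. Bb–Db–F doesn't fit — on degree 1 Bb major would have Bb (I). Bbm is the degree-1 chord of Bb minor, so it is the borrowed i. But Gb–Bb–Db is foreign: the diatonic vi on degree 6 is Gm, whereas Gb comes from Bb minor. It is labeled bVI.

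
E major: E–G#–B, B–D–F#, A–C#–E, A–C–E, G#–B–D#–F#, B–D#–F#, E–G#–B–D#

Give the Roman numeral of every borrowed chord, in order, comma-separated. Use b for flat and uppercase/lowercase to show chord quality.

E major has the diatonic set E, F#m, G#m, A, B, C#m, D#dim. E–G#–B = E, A–C#–E = A, G#–B–D#–F# = G#m7, B–D#–F# = B and E–G#–B–D# = Emaj7 all belong to that set. B–D–F# is not: scale degree 5 in E major carries B (V). In E minor the chord on that degree is Bm, so here it functions as v, borrowed from the parallel minor. A–C–E doesn't fit — on degree 4 E major would have A (IV). Am is the degree-4 chord of E minor, so it is the borrowed iv.

v, iv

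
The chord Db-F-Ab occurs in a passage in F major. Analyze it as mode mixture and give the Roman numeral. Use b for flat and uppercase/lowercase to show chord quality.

bVI

The root Db is the lowered 6th scale degree — diatonically F major has D there. Diatonically F major has Dm (vi) on that degree; Db–F–Ab is instead the major chord native to F minor, so it takes the label bVI.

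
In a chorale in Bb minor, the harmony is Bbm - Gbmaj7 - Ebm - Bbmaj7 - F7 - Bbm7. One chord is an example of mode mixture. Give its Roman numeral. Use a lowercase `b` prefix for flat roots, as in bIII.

The diatonic triads in Bb minor (with V from harmonic minor) are Bbm, Cdim, Db, Ebm, F, Gb, Ab. Bbm, Gbmaj7, Ebm, F7 and Bbm7 are all diatonic. But Bbmaj7 (Bb–D–F–A) is foreign: the diatonic i on degree 1 is Bbm, whereas Bbmaj7 comes from Bb major. It is labeled Imaj7.

Imaj7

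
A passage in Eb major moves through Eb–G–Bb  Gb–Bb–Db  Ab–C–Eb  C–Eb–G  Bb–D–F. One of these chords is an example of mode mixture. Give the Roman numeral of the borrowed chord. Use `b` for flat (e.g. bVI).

bIII

The diatonic triads in Eb major are Eb, Fm, Gm, Ab, Bb, Cm, Ddim. Eb–G–Bb = Eb, Ab–C–Eb = Ab, C–Eb–G = Cm and Bb–D–F = Bb are all diatonic. But Gb–Bb–Db is foreign: the diatonic iii on degree 3 is Gm, whereas Gb comes from Eb minor. It is labeled bIII.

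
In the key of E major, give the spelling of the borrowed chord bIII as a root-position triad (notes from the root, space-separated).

Scale degree 3 in E major is G#. bIII uses the lowered form, G, taken from E minor. Stacking thirds in E minor on G gives G–B–D.

G B D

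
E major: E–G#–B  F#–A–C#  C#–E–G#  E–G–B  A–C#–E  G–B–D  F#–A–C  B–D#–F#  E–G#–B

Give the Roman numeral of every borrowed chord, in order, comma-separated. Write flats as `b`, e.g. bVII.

i, bIII, ii°

E major has the diatonic set E, F#m, G#m, A, B, C#m, D#dim. E–G#–B = E, F#–A–C# = F#m, C#–E–G# = C#m, A–C#–E = A and B–D#–F# = B are all diatonic. E–G–B doesn't fit — on degree 1 E major would have E (I). Em is the degree-1 chord of E minor, so it is the borrowed i. But G–B–D is foreign: the diatonic iii on degree 3 is G#m, whereas G comes from E minor. It is labeled bIII. F#–A–C is not: scale degree 2 in E major carries F#m (ii). In E minor the chord on that degree is F#dim, so here it functions as ii°, borrowed from the parallel minor.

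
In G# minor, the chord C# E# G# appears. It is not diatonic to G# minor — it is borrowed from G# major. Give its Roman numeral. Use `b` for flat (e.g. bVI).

C# is scale degree 4 in G# minor. Diatonically G# minor has C#m (iv) on that degree; C#–E#–G# is instead the major chord native to G# major, so it takes the label IV.

IV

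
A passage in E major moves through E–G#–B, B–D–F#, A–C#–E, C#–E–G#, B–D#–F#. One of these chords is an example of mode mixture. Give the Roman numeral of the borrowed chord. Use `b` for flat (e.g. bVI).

In E major the diatonic chords are E, F#m, G#m, A, B, C#m, D#dim. E–G#–B = E, A–C#–E = A, C#–E–G# = C#m and B–D#–F# = B are all diatonic. But B–D–F# is foreign: the diatonic V on degree 5 is B, whereas Bm comes from E minor. It is labeled v.

v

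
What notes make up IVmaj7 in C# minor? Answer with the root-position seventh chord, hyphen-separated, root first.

F#-A#-C#-E#

The root, F#, is scale degree 4 — the same note in C# minor and C# major; only the chord quality changes. In C# major the chord on F# is F#–A#–C#–E#.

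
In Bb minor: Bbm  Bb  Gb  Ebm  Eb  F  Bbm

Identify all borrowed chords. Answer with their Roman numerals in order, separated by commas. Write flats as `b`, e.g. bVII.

I, IV

The diatonic triads in Bb minor (with V from harmonic minor) are Bbm, Cdim, Db, Ebm, F, Gb, Ab. Of the given chords, Bbm, Gb, Ebm and F are diatonic. Bb (Bb–D–F) doesn't fit — on degree 1 Bb minor would have Bbm (i). Bb is the degree-1 chord of Bb major, so it is the borrowed I. But Eb (Eb–G–Bb) is foreign: the diatonic iv on degree 4 is Ebm, whereas Eb comes from Bb major. It is labeled IV.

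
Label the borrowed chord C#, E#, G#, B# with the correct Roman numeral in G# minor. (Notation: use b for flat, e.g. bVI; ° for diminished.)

IVmaj7

The root C# is the diatonic 4th degree of G# minor; the borrowing shows in the chord quality. The diatonic chord on degree 4 would be C#m (iv), but C#–E#–G#–B# is the major-seventh chord from G# major. As a borrowed chord it is labeled IVmaj7.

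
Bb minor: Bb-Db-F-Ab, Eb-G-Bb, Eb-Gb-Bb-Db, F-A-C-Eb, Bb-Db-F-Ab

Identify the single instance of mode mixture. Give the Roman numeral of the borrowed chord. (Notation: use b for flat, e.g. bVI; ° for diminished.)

IV

The diatonic triads in Bb minor (with V from harmonic minor) are Bbm, Cdim, Db, Ebm, F, Gb, Ab. Bb–Db–F–Ab = Bbm7, Eb–Gb–Bb–Db = Ebm7 and F–A–C–Eb = F7 all belong to that set. Eb–G–Bb is not: scale degree 4 in Bb minor carries Ebm (iv). In Bb major the chord on that degree is Eb, so here it functions as IV, borrowed from the parallel major.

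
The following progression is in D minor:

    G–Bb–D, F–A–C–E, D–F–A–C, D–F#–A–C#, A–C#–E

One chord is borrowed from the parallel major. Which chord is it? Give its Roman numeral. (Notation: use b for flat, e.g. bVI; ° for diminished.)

Imaj7

In D minor (with V from harmonic minor) the diatonic chords are Dm, Edim, F, Gm, A, Bb, C. Of the given chords, G–Bb–D = Gm, F–A–C–E = Fmaj7, D–F–A–C = Dm7 and A–C#–E = A are diatonic. D–F#–A–C# doesn't fit — on degree 1 D minor would have Dm (i). Dmaj7 is the degree-1 chord of D major, so it is the borrowed Imaj7.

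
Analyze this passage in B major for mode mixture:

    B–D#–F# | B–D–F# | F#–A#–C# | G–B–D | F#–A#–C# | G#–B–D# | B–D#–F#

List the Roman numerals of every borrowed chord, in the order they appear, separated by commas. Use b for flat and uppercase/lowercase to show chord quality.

The diatonic triads in B major are B, C#m, D#m, E, F#, G#m, A#dim. B–D#–F# = B, F#–A#–C# = F# and G#–B–D# = G#m all belong to that set. But B–D–F# is foreign: the diatonic I on degree 1 is B, whereas Bm comes from B minor. It is labeled i. G–B–D doesn't fit — on degree 6 B major would have G#m (vi). G is the degree-6 chord of B minor, so it is the borrowed bVI.

i, bVI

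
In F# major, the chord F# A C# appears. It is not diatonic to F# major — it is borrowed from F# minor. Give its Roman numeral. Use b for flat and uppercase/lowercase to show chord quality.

i

F# is scale degree 1 in F# major. Diatonically F# major has F# (I) on that degree; F#–A–C# is instead the minor chord native to F# minor, so it takes the label i.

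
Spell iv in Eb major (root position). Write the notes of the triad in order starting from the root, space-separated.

iv is built on scale degree 4, which is Ab in both Eb major and its parallel. Building the minor chord from the parallel minor on Ab: Ab–Cb–Eb.

Ab Cb Eb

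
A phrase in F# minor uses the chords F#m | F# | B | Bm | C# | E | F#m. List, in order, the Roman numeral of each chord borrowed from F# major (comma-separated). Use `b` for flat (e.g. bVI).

I, IV

F# minor has the diatonic set F#m, G#dim, A, Bm, C#, D, E (with V from harmonic minor). Of the given chords, F#m, Bm, C# and E are diatonic. But F# (F#–A#–C#) is foreign: the diatonic i on degree 1 is F#m, whereas F# comes from F# major. It is labeled I. B (B–D#–F#) doesn't fit — on degree 4 F# minor would have Bm (iv). B is the degree-4 chord of F# major, so it is the borrowed IV.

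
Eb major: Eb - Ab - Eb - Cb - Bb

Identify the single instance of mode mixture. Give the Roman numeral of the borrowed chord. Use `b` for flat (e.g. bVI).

Eb major has the diatonic set Eb, Fm, Gm, Ab, Bb, Cm, Ddim. Of the given chords, Eb, Ab and Bb are diatonic. Cb (Cb–Eb–Gb) doesn't fit — on degree 6 Eb major would have Cm (vi). Cb is the degree-6 chord of Eb minor, so it is the borrowed bVI.

bVI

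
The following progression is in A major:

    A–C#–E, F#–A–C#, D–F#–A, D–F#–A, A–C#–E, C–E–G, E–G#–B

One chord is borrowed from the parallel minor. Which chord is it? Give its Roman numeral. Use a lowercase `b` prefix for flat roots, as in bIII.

In A major the diatonic chords are A, Bm, C#m, D, E, F#m, G#dim. A–C#–E = A, F#–A–C# = F#m, D–F#–A = D and E–G#–B = E all belong to that set. C–E–G is not: scale degree 3 in A major carries C#m (iii). In A minor the chord on that degree is C, so here it functions as bIII, borrowed from the parallel minor.

bIII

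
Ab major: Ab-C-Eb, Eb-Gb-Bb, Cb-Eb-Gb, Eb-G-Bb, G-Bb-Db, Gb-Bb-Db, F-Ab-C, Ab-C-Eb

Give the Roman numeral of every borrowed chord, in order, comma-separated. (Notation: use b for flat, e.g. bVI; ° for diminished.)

v, bIII, bVII

In Ab major the diatonic chords are Ab, Bbm, Cm, Db, Eb, Fm, Gdim. Ab–C–Eb = Ab, Eb–G–Bb = Eb, G–Bb–Db = Gdim and F–Ab–C = Fm are all diatonic. Eb–Gb–Bb doesn't fit — on degree 5 Ab major would have Eb (V). Ebm is the degree-5 chord of Ab minor, so it is the borrowed v. But Cb–Eb–Gb is foreign: the diatonic iii on degree 3 is Cm, whereas Cb comes from Ab minor. It is labeled bIII. But Gb–Bb–Db is foreign: the diatonic vii° on degree 7 is Gdim, whereas Gb comes from Ab minor. It is labeled bVII.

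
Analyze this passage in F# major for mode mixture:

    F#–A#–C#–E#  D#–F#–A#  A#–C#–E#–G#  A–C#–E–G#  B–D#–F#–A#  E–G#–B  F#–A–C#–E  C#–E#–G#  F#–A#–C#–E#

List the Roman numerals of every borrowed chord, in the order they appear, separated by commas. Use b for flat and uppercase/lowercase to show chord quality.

The diatonic triads in F# major are F#, G#m, A#m, B, C#, D#m, E#dim. Of the given chords, F#–A#–C#–E# = F#maj7, D#–F#–A# = D#m, A#–C#–E#–G# = A#m7, B–D#–F#–A# = Bmaj7 and C#–E#–G# = C# are diatonic. But A–C#–E–G# is foreign: the diatonic iii on degree 3 is A#m, whereas Amaj7 comes from F# minor. It is labeled bIIImaj7. E–G#–B is not: scale degree 7 in F# major carries E#dim (vii°). In F# minor the chord on that degree is E, so here it functions as bVII, borrowed from the parallel minor. But F#–A–C#–E is foreign: the diatonic I on degree 1 is F#, whereas F#m7 comes from F# minor. It is labeled i7.

bIIImaj7, bVII, i7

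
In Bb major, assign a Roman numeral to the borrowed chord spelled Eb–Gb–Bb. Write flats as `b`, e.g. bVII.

iv

The root Eb is the diatonic 4th degree of Bb major; the borrowing shows in the chord quality. Eb–Gb–Bb is a minor chord — the form found in Bb minor, not the diatonic IV (Eb). Borrowed into Bb major it is written iv.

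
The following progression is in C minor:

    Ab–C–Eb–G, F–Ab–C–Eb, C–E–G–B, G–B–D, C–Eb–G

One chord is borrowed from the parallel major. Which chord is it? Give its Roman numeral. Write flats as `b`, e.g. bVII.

Imaj7

C minor has the diatonic set Cm, Ddim, Eb, Fm, G, Ab, Bb (with V from harmonic minor). Of the given chords, Ab–C–Eb–G = Abmaj7, F–Ab–C–Eb = Fm7, G–B–D = G and C–Eb–G = Cm are diatonic. C–E–G–B is not: scale degree 1 in C minor carries Cm (i). In C major the chord on that degree is Cmaj7, so here it functions as Imaj7, borrowed from the parallel major.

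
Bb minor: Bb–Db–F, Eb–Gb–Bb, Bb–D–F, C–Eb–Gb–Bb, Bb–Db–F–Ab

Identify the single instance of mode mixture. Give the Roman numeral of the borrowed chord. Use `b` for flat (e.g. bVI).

I

The diatonic triads in Bb minor (with V from harmonic minor) are Bbm, Cdim, Db, Ebm, F, Gb, Ab. Bb–Db–F = Bbm, Eb–Gb–Bb = Ebm, C–Eb–Gb–Bb = Cm7b5 and Bb–Db–F–Ab = Bbm7 are all diatonic. Bb–D–F is not: scale degree 1 in Bb minor carries Bbm (i). In Bb major the chord on that degree is Bb, so here it functions as I, borrowed from the parallel major.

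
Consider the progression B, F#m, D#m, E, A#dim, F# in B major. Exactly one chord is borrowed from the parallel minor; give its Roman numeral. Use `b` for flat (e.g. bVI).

The diatonic triads in B major are B, C#m, D#m, E, F#, G#m, A#dim. B, D#m, E, A#dim and F# all belong to that set. But F#m (F#–A–C#) is foreign: the diatonic V on degree 5 is F#, whereas F#m comes from B minor. It is labeled v.

v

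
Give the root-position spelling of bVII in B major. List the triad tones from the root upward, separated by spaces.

bVII is built on the lowered scale degree 7. In B major degree 7 is A#; lowered it becomes A. Building the major chord from the parallel minor on A: A–C#–E.

A C# E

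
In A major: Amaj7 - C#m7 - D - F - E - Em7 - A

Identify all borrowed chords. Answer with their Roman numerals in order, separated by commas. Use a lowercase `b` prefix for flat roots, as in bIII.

In A major the diatonic chords are A, Bm, C#m, D, E, F#m, G#dim. Amaj7, C#m7, D, E and A are all diatonic. F (F–A–C) doesn't fit — on degree 6 A major would have F#m (vi). F is the degree-6 chord of A minor, so it is the borrowed bVI. Em7 (E–G–B–D) is not: scale degree 5 in A major carries E (V). In A minor the chord on that degree is Em7, so here it functions as v7, borrowed from the parallel minor.

bVI, v7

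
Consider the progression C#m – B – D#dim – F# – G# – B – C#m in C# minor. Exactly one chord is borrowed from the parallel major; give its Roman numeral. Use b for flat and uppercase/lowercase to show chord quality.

In C# minor (with V from harmonic minor) the diatonic chords are C#m, D#dim, E, F#m, G#, A, B. C#m, B, D#dim and G# all belong to that set. F# (F#–A#–C#) doesn't fit — on degree 4 C# minor would have F#m (iv). F# is the degree-4 chord of C# major, so it is the borrowed IV.

IV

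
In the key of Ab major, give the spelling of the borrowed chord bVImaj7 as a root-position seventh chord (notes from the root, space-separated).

Fb Ab Cb Eb

bVImaj7 is built on the lowered scale degree 6. In Ab major degree 6 is F; lowered it becomes Fb. Stacking thirds in Ab minor on Fb gives Fb–Ab–Cb–Eb.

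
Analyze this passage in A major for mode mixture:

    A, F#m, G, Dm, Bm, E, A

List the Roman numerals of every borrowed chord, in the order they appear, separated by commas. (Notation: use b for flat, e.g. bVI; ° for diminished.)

A major has the diatonic set A, Bm, C#m, D, E, F#m, G#dim. Of the given chords, A, F#m, Bm and E are diatonic. But G (G–B–D) is foreign: the diatonic vii° on degree 7 is G#dim, whereas G comes from A minor. It is labeled bVII. But Dm (D–F–A) is foreign: the diatonic IV on degree 4 is D, whereas Dm comes from A minor. It is labeled iv.

bVII, iv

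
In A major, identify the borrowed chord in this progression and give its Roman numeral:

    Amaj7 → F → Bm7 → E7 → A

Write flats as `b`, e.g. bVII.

bVI

A major has the diatonic set A, Bm, C#m, D, E, F#m, G#dim. Amaj7, Bm7, E7 and A all belong to that set. F (F–A–C) is not: scale degree 6 in A major carries F#m (vi). In A minor the chord on that degree is F, so here it functions as bVI, borrowed from the parallel minor.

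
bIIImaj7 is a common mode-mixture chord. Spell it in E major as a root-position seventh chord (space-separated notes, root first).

bIIImaj7 is built on the lowered scale degree 3. In E major degree 3 is G#; lowered it becomes G. In E minor the chord on G is G–B–D–F#.

G B D F#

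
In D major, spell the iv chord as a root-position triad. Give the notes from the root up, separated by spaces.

G Bb D

The root, G, is scale degree 4 — the same note in D major and D minor; only the chord quality changes. In D minor the chord on G is G–Bb–D.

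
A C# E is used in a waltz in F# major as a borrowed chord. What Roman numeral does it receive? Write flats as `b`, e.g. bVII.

bIII

In F# major scale degree 3 is A#; A is its lowered form, from F# minor. The diatonic chord on degree 3 would be A#m (iii), but A–C#–E is the major chord from F# minor. As a borrowed chord it is labeled bIII.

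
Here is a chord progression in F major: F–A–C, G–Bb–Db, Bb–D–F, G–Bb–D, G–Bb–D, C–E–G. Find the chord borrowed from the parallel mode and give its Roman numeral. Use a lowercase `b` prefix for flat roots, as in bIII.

In F major the diatonic chords are F, Gm, Am, Bb, C, Dm, Edim. F–A–C = F, Bb–D–F = Bb, G–Bb–D = Gm and C–E–G = C are all diatonic. But G–Bb–Db is foreign: the diatonic ii on degree 2 is Gm, whereas Gdim comes from F minor. It is labeled ii°.

ii°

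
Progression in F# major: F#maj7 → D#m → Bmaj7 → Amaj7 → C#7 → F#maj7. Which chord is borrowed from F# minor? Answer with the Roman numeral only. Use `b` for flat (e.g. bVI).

F# major has the diatonic set F#, G#m, A#m, B, C#, D#m, E#dim. F#maj7, D#m, Bmaj7 and C#7 are all diatonic. Amaj7 (A–C#–E–G#) is not: scale degree 3 in F# major carries A#m (iii). In F# minor the chord on that degree is Amaj7, so here it functions as bIIImaj7, borrowed from the parallel minor.

bIIImaj7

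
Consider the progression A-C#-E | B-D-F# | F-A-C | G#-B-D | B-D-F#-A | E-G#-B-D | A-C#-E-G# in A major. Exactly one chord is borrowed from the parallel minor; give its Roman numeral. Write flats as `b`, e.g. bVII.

A major has the diatonic set A, Bm, C#m, D, E, F#m, G#dim. A–C#–E = A, B–D–F# = Bm, G#–B–D = G#dim, B–D–F#–A = Bm7, E–G#–B–D = E7 and A–C#–E–G# = Amaj7 all belong to that set. F–A–C is not: scale degree 6 in A major carries F#m (vi). In A minor the chord on that degree is F, so here it functions as bVI, borrowed from the parallel minor.

bVI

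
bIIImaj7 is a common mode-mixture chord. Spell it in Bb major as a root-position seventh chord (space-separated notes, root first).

Db F Ab C

bIIImaj7 is built on the lowered scale degree 3. In Bb major degree 3 is D; lowered it becomes Db. Building the major-seventh chord from the parallel minor on Db: Db–F–Ab–C.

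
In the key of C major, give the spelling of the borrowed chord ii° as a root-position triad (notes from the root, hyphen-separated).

The root, D, is scale degree 2 — the same note in C major and C minor; only the chord quality changes. In C minor the chord on D is D–F–Ab.

D-F-Ab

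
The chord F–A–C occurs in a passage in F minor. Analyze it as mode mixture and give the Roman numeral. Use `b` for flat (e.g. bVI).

F is scale degree 1 in F minor. The diatonic chord on degree 1 would be Fm (i), but F–A–C is the major chord from F major. As a borrowed chord it is labeled I.

I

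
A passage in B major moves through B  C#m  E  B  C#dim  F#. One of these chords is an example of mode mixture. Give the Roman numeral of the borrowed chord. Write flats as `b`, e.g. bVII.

In B major the diatonic chords are B, C#m, D#m, E, F#, G#m, A#dim. B, C#m, E and F# all belong to that set. But C#dim (C#–E–G) is foreign: the diatonic ii on degree 2 is C#m, whereas C#dim comes from B minor. It is labeled ii°.

ii°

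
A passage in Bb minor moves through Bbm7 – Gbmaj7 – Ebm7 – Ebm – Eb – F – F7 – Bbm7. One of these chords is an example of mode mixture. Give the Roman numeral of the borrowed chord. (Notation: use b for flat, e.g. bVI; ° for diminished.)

In Bb minor (with V from harmonic minor) the diatonic chords are Bbm, Cdim, Db, Ebm, F, Gb, Ab. Of the given chords, Bbm7, Gbmaj7, Ebm7, Ebm, F and F7 are diatonic. Eb (Eb–G–Bb) is not: scale degree 4 in Bb minor carries Ebm (iv). In Bb major the chord on that degree is Eb, so here it functions as IV, borrowed from the parallel major.

IV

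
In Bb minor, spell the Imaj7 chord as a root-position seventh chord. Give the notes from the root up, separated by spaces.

Imaj7 is built on scale degree 1, which is Bb in both Bb minor and its parallel. Stacking thirds in Bb major on Bb gives Bb–D–F–A.

Bb D F A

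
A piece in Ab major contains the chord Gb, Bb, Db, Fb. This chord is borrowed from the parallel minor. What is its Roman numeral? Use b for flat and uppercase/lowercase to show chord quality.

bVII7

In Ab major scale degree 7 is G; Gb is its lowered form, from Ab minor. Diatonically Ab major has Gdim (vii°) on that degree; Gb–Bb–Db–Fb is instead the dominant-seventh chord native to Ab minor, so it takes the label bVII7.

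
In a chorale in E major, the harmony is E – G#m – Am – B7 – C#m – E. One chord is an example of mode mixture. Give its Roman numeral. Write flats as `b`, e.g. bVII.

E major has the diatonic set E, F#m, G#m, A, B, C#m, D#dim. E, G#m, B7 and C#m all belong to that set. But Am (A–C–E) is foreign: the diatonic IV on degree 4 is A, whereas Am comes from E minor. It is labeled iv.

iv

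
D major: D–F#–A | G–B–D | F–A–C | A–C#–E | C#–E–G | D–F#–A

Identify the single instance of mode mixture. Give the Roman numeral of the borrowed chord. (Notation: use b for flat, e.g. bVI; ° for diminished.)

bIII

The diatonic triads in D major are D, Em, F#m, G, A, Bm, C#dim. Of the given chords, D–F#–A = D, G–B–D = G, A–C#–E = A and C#–E–G = C#dim are diatonic. But F–A–C is foreign: the diatonic iii on degree 3 is F#m, whereas F comes from D minor. It is labeled bIII.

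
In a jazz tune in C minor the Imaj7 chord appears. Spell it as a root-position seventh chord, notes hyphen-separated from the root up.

C-E-G-B

Imaj7 is built on scale degree 1, which is C in both C minor and its parallel. Building the major-seventh chord from the parallel major on C: C–E–G–B.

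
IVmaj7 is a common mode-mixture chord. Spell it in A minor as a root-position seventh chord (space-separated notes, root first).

IVmaj7 is built on scale degree 4, which is D in both A minor and its parallel. Stacking thirds in A major on D gives D–F#–A–C#.

D F# A C#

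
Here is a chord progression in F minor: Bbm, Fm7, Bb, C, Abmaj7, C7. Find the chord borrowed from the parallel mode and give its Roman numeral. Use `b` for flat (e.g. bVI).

In F minor (with V from harmonic minor) the diatonic chords are Fm, Gdim, Ab, Bbm, C, Db, Eb. Bbm, Fm7, C, Abmaj7 and C7 all belong to that set. Bb (Bb–D–F) is not: scale degree 4 in F minor carries Bbm (iv). In F major the chord on that degree is Bb, so here it functions as IV, borrowed from the parallel major.

IV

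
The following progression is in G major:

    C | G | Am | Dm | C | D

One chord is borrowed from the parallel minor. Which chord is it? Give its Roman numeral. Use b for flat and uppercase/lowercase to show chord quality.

v

The diatonic triads in G major are G, Am, Bm, C, D, Em, F#dim. Of the given chords, C, G, Am and D are diatonic. But Dm (D–F–A) is foreign: the diatonic V on degree 5 is D, whereas Dm comes from G minor. It is labeled v.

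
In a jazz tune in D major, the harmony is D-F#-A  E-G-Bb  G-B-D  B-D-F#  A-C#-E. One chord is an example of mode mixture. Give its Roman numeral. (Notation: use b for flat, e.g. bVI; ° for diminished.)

ii°

D major has the diatonic set D, Em, F#m, G, A, Bm, C#dim. D–F#–A = D, G–B–D = G, B–D–F# = Bm and A–C#–E = A are all diatonic. But E–G–Bb is foreign: the diatonic ii on degree 2 is Em, whereas Edim comes from D minor. It is labeled ii°.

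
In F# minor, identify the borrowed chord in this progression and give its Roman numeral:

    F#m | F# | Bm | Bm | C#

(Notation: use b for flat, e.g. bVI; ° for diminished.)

I

F# minor has the diatonic set F#m, G#dim, A, Bm, C#, D, E (with V from harmonic minor). F#m, Bm and C# are all diatonic. F# (F#–A#–C#) is not: scale degree 1 in F# minor carries F#m (i). In F# major the chord on that degree is F#, so here it functions as I, borrowed from the parallel major.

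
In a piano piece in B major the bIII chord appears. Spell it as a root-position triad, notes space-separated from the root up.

D F# A

The root of bIII is the lowered 3rd degree: D# becomes D. In B minor the chord on D is D–F#–A.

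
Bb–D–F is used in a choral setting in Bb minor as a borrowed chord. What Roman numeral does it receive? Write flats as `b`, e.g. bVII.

I

Bb is scale degree 1 in Bb minor. Diatonically Bb minor has Bbm (i) on that degree; Bb–D–F is instead the major chord native to Bb major, so it takes the label I.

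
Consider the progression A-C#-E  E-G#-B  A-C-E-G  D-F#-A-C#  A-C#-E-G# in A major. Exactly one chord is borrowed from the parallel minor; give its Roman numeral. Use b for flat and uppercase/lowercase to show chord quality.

In A major the diatonic chords are A, Bm, C#m, D, E, F#m, G#dim. Of the given chords, A–C#–E = A, E–G#–B = E, D–F#–A–C# = Dmaj7 and A–C#–E–G# = Amaj7 are diatonic. But A–C–E–G is foreign: the diatonic I on degree 1 is A, whereas Am7 comes from A minor. It is labeled i7.

i7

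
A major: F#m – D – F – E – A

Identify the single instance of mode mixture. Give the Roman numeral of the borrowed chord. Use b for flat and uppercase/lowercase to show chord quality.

bVI

A major has the diatonic set A, Bm, C#m, D, E, F#m, G#dim. Of the given chords, F#m, D, E and A are diatonic. F (F–A–C) is not: scale degree 6 in A major carries F#m (vi). In A minor the chord on that degree is F, so here it functions as bVI, borrowed from the parallel minor.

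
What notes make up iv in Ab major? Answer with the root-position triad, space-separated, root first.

Db Fb Ab

The root, Db, is scale degree 4 — the same note in Ab major and Ab minor; only the chord quality changes. In Ab minor the chord on Db is Db–Fb–Ab.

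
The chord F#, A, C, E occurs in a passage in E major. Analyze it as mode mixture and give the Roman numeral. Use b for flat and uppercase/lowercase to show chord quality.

The root F# is the diatonic 2nd degree of E major; the borrowing shows in the chord quality. Diatonically E major has F#m (ii) on that degree; F#–A–C–E is instead the half-diminished-seventh chord native to E minor, so it takes the label iiø7.

iiø7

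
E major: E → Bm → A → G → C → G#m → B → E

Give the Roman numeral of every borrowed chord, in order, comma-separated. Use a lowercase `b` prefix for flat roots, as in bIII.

v, bIII, bVI

E major has the diatonic set E, F#m, G#m, A, B, C#m, D#dim. E, A, G#m and B all belong to that set. Bm (B–D–F#) is not: scale degree 5 in E major carries B (V). In E minor the chord on that degree is Bm, so here it functions as v, borrowed from the parallel minor. But G (G–B–D) is foreign: the diatonic iii on degree 3 is G#m, whereas G comes from E minor. It is labeled bIII. C (C–E–G) is not: scale degree 6 in E major carries C#m (vi). In E minor the chord on that degree is C, so here it functions as bVI, borrowed from the parallel minor.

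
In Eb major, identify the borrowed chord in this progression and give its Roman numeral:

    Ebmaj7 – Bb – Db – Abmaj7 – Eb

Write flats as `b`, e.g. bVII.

bVII

Eb major has the diatonic set Eb, Fm, Gm, Ab, Bb, Cm, Ddim. Of the given chords, Ebmaj7, Bb, Abmaj7 and Eb are diatonic. Db (Db–F–Ab) is not: scale degree 7 in Eb major carries Ddim (vii°). In Eb minor the chord on that degree is Db, so here it functions as bVII, borrowed from the parallel minor.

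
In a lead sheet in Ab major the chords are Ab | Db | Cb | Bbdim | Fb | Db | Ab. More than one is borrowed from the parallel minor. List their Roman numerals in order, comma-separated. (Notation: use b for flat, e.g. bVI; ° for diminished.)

Ab major has the diatonic set Ab, Bbm, Cm, Db, Eb, Fm, Gdim. Of the given chords, Ab and Db are diatonic. Cb (Cb–Eb–Gb) is not: scale degree 3 in Ab major carries Cm (iii). In Ab minor the chord on that degree is Cb, so here it functions as bIII, borrowed from the parallel minor. Bbdim (Bb–Db–Fb) is not: scale degree 2 in Ab major carries Bbm (ii). In Ab minor the chord on that degree is Bbdim, so here it functions as ii°, borrowed from the parallel minor. Fb (Fb–Ab–Cb) is not: scale degree 6 in Ab major carries Fm (vi). In Ab minor the chord on that degree is Fb, so here it functions as bVI, borrowed from the parallel minor.

bIII, ii°, bVI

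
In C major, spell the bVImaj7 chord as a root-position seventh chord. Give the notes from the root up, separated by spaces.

bVImaj7 is built on the lowered scale degree 6. In C major degree 6 is A; lowered it becomes Ab. In C minor the chord on Ab is Ab–C–Eb–G.

Ab C Eb G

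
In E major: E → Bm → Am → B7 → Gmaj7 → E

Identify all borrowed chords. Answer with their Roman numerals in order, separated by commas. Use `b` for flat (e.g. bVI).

In E major the diatonic chords are E, F#m, G#m, A, B, C#m, D#dim. Of the given chords, E and B7 are diatonic. Bm (B–D–F#) is not: scale degree 5 in E major carries B (V). In E minor the chord on that degree is Bm, so here it functions as v, borrowed from the parallel minor. Am (A–C–E) is not: scale degree 4 in E major carries A (IV). In E minor the chord on that degree is Am, so here it functions as iv, borrowed from the parallel minor. But Gmaj7 (G–B–D–F#) is foreign: the diatonic iii on degree 3 is G#m, whereas Gmaj7 comes from E minor. It is labeled bIIImaj7.

v, iv, bIIImaj7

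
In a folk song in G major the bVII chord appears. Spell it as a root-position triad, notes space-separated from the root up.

F A C

Scale degree 7 in G major is F#. bVII uses the lowered form, F, taken from G minor. Stacking thirds in G minor on F gives F–A–C.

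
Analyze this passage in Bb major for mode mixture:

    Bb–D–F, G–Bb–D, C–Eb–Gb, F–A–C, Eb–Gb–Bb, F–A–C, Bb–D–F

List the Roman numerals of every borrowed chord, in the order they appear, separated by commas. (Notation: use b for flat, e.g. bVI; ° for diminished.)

ii°, iv

In Bb major the diatonic chords are Bb, Cm, Dm, Eb, F, Gm, Adim. Bb–D–F = Bb, G–Bb–D = Gm and F–A–C = F are all diatonic. C–Eb–Gb doesn't fit — on degree 2 Bb major would have Cm (ii). Cdim is the degree-2 chord of Bb minor, so it is the borrowed ii°. Eb–Gb–Bb doesn't fit — on degree 4 Bb major would have Eb (IV). Ebm is the degree-4 chord of Bb minor, so it is the borrowed iv.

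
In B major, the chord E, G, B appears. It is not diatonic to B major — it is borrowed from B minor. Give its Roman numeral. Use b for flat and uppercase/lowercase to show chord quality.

iv

The root E is the diatonic 4th degree of B major; the borrowing shows in the chord quality. E–G–B is a minor chord — the form found in B minor, not the diatonic IV (E). Borrowed into B major it is written iv.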